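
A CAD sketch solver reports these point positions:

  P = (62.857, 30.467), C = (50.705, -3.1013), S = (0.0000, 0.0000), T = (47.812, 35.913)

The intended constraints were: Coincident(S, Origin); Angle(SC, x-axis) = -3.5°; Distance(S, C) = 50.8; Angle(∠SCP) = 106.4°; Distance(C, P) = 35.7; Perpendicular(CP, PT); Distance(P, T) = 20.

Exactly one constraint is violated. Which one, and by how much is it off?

Distance(P, T) = 20 — off by 4.00.

S = (0.00, 0.00) ✓; SC at -3.500° ✓; |SC| = 50.80 ✓; ∠SCP = 106.4° ✓; |CP| = 35.70 ✓; ∠(CP, PT) = 90.00° ✓; |PT| = 16.00 ✗.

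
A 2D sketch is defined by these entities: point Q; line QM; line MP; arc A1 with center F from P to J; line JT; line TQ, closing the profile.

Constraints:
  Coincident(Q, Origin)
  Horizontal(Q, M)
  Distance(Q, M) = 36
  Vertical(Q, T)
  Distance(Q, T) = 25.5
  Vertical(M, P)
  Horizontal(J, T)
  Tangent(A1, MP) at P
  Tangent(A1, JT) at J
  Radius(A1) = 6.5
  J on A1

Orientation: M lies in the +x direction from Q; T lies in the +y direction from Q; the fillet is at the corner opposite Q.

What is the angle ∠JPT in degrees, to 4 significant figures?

34.77°

Q is at the origin; Q and M share the same y with |QM| = 36.0 and M on the +x side, so M = (36.00, 0.000). QT is vertical with |QT| = 25.5 and T on the +y side, so T = (0.000, 25.50). The virtual corner opposite Q is at (36.00, 25.50). The tangent condition forces FP to be normal to MP and tangency of A1 to JT means the radius FJ is perpendicular to JT, with radius 6.5, so the center F sits 6.5 in from both sides at F = (29.50, 19.00). That places the tangent points at P = (36.00, 19.00) on MP and J = (29.50, 25.50) on JT. Then cos ∠JPT = PJ·PT / (|PJ||PT|), giving 34.77°.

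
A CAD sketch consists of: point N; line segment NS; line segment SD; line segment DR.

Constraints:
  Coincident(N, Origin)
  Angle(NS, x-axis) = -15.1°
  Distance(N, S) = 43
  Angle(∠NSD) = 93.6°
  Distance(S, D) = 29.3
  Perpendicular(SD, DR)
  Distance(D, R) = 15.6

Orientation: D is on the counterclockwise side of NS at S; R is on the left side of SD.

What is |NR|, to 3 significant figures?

42.1

∠NSD = 93.6°, so SD runs at -15.1° + (180° − 93.6°) = 71.3° from the x-axis; with |SD| = 29.3, D = S + 29.3·(cos 71.3°, sin 71.3°) = (50.9, 16.6). The perpendicularity gives DR at right angles to SD; with |DR| = 15.6 on the left of SD, R = D + 15.6·(-0.947, 0.321) = (36.1, 21.6). Then |NR| = |R − N| = 42.1.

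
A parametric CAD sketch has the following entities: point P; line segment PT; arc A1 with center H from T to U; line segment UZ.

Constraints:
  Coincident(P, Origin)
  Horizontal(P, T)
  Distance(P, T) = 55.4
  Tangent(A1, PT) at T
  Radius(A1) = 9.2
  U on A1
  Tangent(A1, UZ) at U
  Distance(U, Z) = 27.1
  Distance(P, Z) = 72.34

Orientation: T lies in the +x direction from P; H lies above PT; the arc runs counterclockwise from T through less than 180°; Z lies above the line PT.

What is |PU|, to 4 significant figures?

65.34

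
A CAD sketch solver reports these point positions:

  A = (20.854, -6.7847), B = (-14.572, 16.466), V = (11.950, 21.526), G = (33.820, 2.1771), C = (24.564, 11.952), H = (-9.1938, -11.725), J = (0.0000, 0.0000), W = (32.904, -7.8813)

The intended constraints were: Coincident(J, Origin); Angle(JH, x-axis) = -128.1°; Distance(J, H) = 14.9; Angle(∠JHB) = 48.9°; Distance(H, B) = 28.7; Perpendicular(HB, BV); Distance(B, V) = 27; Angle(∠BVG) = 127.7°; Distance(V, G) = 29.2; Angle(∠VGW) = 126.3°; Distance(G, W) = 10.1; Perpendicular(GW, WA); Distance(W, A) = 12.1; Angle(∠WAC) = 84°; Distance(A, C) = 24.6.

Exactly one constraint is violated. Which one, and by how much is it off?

Distance(A, C) = 24.6 — off by 5.50.

J = (0.00, 0.00) ✓; JH at -128.1° ✓; |JH| = 14.90 ✓; ∠JHB = 48.90° ✓; |HB| = 28.70 ✓; ∠(HB, BV) = 90.00° ✓; |BV| = 27.00 ✓; ∠BVG = 127.7° ✓; |VG| = 29.20 ✓; ∠VGW = 126.3° ✓; |GW| = 10.10 ✓; ∠(GW, WA) = 90.00° ✓; |WA| = 12.10 ✓; ∠WAC = 84.00° ✓; |AC| = 19.10 ✗.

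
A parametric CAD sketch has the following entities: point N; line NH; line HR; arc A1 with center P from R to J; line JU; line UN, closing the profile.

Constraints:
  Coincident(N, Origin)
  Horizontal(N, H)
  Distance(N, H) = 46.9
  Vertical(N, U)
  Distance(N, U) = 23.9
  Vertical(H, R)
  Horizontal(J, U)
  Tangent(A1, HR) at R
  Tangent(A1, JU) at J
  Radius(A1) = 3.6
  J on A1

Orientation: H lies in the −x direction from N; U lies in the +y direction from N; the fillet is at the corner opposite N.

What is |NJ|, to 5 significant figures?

49.458

The virtual corner opposite N is at (-46.900, 23.900). Tangency of A1 to HR means the radius PR is perpendicular to HR and the tangent condition forces PJ to be normal to JU, with radius 3.6, so the center P sits 3.6 in from both sides at P = (-43.300, 20.300). That places the tangent points at R = (-46.900, 20.300) on HR and J = (-43.300, 23.900) on JU. Then |NJ| = |J − N| = 49.458.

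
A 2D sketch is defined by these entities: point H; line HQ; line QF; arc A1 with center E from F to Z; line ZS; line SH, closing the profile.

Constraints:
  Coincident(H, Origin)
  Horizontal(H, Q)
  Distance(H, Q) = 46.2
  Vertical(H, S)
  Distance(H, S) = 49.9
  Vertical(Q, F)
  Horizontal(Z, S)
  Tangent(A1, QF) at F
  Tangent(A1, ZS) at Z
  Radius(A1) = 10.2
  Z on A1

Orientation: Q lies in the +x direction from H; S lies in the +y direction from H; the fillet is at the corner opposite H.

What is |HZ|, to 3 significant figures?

61.5

H is at the origin; HQ is horizontal with |HQ| = 46.2 and Q on the +x side, so Q = (46.2, 0.00). HS is vertical with |HS| = 49.9 and S on the +y side, so S = (0.00, 49.9). The virtual corner opposite H is at (46.2, 49.9). A1 meets QF tangentially, so EF is at right angles to QF and tangency of A1 to ZS means the radius EZ is perpendicular to ZS, with radius 10.2, so the center E sits 10.2 in from both sides at E = (36.0, 39.7). That places the tangent points at F = (46.2, 39.7) on QF and Z = (36.0, 49.9) on ZS. Then |HZ| = |Z − H| = 61.5.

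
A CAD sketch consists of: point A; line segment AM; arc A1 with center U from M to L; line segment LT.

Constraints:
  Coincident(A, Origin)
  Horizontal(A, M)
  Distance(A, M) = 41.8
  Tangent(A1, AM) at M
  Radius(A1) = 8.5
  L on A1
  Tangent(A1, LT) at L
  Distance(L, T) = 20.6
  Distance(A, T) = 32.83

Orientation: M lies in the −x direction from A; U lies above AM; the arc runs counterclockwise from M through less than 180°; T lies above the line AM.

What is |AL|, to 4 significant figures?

34.68

Checks: ∠(UM, MA) = 90.00° ✓; |UL| = 8.500 ✓; ∠(UL, LT) = 90.00° ✓; |LT| = 20.60 ✓; |AT| = 32.83 ✓.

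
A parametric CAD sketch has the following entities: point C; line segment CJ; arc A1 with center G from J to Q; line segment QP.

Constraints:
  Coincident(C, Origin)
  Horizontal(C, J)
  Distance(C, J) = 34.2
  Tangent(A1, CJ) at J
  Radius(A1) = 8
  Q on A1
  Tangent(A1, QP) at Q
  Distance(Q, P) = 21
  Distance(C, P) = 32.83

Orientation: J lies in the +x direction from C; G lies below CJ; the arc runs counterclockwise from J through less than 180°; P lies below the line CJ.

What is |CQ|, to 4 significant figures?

27.15

C is at the origin; C and J share the same y with |CJ| = 34.2 and J on the +x side, so J = (34.20, 0.000). A1 meets CJ tangentially, so GJ is at right angles to CJ, so G = J + (0, -8) = (34.20, -8.000). Since GQ ⟂ QP (tangency), |GP| = √(8.0² + 21.0²) = 22.47 regardless of where Q sits on A1. So P lies on both circle(C, 32.83) and circle(G, 22.47); the below-CJ intersection is P = (20.39, -25.73). Q is the foot of the tangent from P: Q = (26.55, -5.653).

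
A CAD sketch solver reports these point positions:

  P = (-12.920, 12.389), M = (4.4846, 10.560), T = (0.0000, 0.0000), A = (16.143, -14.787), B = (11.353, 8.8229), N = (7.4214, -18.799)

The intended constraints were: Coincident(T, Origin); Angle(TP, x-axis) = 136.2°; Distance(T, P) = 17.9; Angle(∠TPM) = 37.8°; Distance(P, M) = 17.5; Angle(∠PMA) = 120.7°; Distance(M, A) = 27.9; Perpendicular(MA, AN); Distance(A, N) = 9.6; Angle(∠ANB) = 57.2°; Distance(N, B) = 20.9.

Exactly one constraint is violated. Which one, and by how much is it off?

Distance(N, B) = 20.9 — off by 7.00.

T = (0.00, 0.00) ✓; TP at 136.2° ✓; |TP| = 17.90 ✓; ∠TPM = 37.80° ✓; |PM| = 17.50 ✓; ∠PMA = 120.7° ✓; |MA| = 27.90 ✓; ∠(MA, AN) = 90.00° ✓; |AN| = 9.600 ✓; ∠ANB = 57.20° ✓; |NB| = 27.90 ✗.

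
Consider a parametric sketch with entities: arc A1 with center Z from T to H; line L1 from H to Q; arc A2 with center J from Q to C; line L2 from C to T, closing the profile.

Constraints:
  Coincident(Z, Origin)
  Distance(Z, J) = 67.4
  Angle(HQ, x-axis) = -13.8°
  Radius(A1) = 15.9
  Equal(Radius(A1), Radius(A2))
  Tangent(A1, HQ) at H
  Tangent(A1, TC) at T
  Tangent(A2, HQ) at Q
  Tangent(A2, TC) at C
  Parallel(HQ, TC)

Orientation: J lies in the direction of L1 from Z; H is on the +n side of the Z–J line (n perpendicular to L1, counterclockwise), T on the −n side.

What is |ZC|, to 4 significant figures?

69.25

Tangency of A1 to both parallel lines with radius 15.9 puts H and T at Z ± 15.9·n: H = (3.793, 15.44), T = (-3.793, -15.44). Equal radii place Q and C the same way about J: Q = J + 15.9·n = (69.25, -0.6361), C = J − 15.9·n = (61.66, -31.52). Then |ZC| = |C − Z| = 69.25.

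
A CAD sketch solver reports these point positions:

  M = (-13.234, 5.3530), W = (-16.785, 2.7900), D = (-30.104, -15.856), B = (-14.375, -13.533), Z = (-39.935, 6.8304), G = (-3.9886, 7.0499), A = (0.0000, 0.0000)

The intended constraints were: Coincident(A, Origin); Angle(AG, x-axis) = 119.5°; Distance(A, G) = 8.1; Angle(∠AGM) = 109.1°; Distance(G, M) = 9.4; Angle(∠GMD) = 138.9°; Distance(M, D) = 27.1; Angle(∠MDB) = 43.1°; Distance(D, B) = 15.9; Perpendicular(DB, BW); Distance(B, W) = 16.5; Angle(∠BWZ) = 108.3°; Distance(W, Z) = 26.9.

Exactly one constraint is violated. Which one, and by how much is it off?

Distance(W, Z) = 26.9 — off by 3.40.

A = (0.00, 0.00) ✓; AG at 119.5° ✓; |AG| = 8.100 ✓; ∠AGM = 109.1° ✓; |GM| = 9.400 ✓; ∠GMD = 138.9° ✓; |MD| = 27.10 ✓; ∠MDB = 43.10° ✓; |DB| = 15.90 ✓; ∠(DB, BW) = 90.00° ✓; |BW| = 16.50 ✓; ∠BWZ = 108.3° ✓; |WZ| = 23.50 ✗.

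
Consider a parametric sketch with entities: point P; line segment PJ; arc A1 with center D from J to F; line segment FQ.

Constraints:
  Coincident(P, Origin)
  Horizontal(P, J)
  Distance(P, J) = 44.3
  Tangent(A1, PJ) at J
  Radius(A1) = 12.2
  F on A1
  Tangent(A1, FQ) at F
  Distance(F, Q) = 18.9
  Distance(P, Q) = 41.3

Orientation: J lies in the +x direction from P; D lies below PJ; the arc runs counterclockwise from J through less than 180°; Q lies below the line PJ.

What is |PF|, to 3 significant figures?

33.9

Checks: |DF| = 12.20 ✓; ∠(DF, FQ) = 90.00° ✓; |FQ| = 18.90 ✓; |PQ| = 41.30 ✓.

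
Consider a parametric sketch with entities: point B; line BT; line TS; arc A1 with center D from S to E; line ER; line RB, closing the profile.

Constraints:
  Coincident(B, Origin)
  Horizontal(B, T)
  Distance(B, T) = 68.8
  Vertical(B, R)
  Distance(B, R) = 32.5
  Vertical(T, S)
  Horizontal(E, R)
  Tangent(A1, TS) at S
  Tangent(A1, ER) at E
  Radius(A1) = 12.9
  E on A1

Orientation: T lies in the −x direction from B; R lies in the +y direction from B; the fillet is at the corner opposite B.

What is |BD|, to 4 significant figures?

59.24

B and R share the same x with |BR| = 32.5 and R on the +y side, so R = (0.000, 32.50). The virtual corner opposite B is at (-68.80, 32.50). Tangency of A1 to TS means the radius DS is perpendicular to TS and since A1 is tangent to ER there, DE ⟂ ER, with radius 12.9, so the center D sits 12.9 in from both sides at D = (-55.90, 19.60). Then |BD| = |D − B| = 59.24.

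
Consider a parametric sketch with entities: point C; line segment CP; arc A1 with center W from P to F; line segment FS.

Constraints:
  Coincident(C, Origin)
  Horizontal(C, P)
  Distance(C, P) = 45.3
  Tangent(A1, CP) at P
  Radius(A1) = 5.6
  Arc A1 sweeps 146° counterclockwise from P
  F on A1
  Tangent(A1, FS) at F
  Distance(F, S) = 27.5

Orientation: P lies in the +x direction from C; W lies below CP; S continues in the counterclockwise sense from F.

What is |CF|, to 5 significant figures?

43.395

A1 meets CP tangentially, so WP is at right angles to CP, so W = P + (0, -5.6) = (45.300, -5.6000). On A1, P sits at bearing 90° from W; a 146° counterclockwise sweep puts F at bearing 236°, so F = W + 5.6·(cos 236°, sin 236°) = (42.169, -10.243). Then |CF| = |F − C| = 43.395.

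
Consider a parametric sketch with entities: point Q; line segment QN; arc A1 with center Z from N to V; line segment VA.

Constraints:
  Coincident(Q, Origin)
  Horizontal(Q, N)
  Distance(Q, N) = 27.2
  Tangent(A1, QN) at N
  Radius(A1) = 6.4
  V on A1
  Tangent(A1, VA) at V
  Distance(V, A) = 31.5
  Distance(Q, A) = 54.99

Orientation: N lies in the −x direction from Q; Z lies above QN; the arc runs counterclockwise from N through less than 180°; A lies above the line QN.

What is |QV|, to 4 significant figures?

24.71

Checks: ∠(ZN, NQ) = 90.00° ✓; |ZN| = 6.400 ✓; |ZV| = 6.400 ✓; ∠(ZV, VA) = 90.00° ✓; |VA| = 31.50 ✓; |QA| = 54.99 ✓.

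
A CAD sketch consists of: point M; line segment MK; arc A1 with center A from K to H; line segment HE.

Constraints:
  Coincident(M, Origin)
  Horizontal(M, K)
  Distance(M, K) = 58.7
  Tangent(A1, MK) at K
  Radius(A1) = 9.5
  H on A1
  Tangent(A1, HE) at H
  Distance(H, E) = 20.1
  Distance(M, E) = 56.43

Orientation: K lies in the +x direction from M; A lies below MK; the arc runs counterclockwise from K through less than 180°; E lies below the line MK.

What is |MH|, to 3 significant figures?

50.0

M is at the origin; MK is horizontal with |MK| = 58.7 and K on the +x side, so K = (58.7, 0.00). Tangency of A1 to MK means the radius AK is perpendicular to MK, so A = K + (0, -9.5) = (58.7, -9.50). Since AH ⟂ HE (tangency), |AE| = √(9.5² + 20.1²) = 22.2 regardless of where H sits on A1. So E lies on both circle(M, 56.43) and circle(A, 22.2); the below-MK intersection is E = (48.3, -29.2). H is the foot of the tangent from E: H = (49.2, -9.08).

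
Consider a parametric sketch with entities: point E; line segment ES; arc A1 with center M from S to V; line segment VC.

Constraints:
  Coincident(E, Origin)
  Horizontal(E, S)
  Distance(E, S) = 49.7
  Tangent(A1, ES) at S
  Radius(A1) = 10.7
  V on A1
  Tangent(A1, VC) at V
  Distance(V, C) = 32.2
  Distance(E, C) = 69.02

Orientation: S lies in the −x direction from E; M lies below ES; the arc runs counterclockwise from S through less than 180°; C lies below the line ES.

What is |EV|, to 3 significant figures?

61.5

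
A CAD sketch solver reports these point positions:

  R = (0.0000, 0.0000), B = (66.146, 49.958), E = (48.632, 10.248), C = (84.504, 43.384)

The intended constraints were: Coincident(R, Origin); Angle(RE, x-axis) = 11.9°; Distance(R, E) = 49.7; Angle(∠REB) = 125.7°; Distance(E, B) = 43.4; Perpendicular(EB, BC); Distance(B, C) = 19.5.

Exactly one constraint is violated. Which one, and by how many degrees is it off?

Perpendicular(EB, BC) — off by 4.10°.

R = (0.00, 0.00) ✓; RE at 11.90° ✓; |RE| = 49.70 ✓; ∠REB = 125.7° ✓; |EB| = 43.40 ✓; ∠(EB, BC) = 85.90° ✗; |BC| = 19.50 ✓.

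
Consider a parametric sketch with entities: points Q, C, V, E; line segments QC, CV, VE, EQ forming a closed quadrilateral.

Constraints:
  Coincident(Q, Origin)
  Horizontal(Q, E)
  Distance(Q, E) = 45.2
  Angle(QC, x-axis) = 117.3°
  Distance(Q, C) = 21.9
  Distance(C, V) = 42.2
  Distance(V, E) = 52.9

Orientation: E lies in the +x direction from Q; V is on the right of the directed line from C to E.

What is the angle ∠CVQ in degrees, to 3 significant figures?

17.2°

Checks: |CV| = 42.20 ✓; |VE| = 52.90 ✓.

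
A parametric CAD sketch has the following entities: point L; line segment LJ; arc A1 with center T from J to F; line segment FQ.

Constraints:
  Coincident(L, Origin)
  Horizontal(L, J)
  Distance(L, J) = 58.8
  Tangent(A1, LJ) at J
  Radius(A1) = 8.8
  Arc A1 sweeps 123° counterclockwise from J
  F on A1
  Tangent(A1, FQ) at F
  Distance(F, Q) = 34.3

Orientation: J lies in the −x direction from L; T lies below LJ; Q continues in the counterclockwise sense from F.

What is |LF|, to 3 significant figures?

67.6

L is at the origin; LJ is horizontal with |LJ| = 58.8 and J on the −x side, so J = (-58.8, 0.00). Since A1 is tangent to LJ there, TJ ⟂ LJ, so T = J + (0, -8.8) = (-58.8, -8.80). On A1, J sits at bearing 90° from T; a 123° counterclockwise sweep puts F at bearing 213°, so F = T + 8.8·(cos 213°, sin 213°) = (-66.2, -13.6). Then |LF| = |F − L| = 67.6.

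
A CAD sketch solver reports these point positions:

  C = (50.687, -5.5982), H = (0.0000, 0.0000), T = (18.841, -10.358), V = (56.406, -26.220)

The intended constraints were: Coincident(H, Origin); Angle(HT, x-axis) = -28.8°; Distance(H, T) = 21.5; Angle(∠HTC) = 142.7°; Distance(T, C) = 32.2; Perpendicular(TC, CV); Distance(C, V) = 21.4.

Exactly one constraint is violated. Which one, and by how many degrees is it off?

Perpendicular(TC, CV) — off by 7.00°.

H = (0.00, 0.00) ✓; HT at -28.80° ✓; |HT| = 21.50 ✓; ∠HTC = 142.7° ✓; |TC| = 32.20 ✓; ∠(TC, CV) = 83.00° ✗; |CV| = 21.40 ✓.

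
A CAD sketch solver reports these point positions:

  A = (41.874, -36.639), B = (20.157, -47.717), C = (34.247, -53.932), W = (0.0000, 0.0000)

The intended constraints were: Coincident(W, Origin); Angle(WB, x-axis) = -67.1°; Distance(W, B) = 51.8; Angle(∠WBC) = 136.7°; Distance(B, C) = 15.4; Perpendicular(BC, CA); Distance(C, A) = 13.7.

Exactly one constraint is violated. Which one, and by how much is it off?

Distance(C, A) = 13.7 — off by 5.20.

W = (0.00, 0.00) ✓; WB at -67.10° ✓; |WB| = 51.80 ✓; ∠WBC = 136.7° ✓; |BC| = 15.40 ✓; ∠(BC, CA) = 90.00° ✓; |CA| = 18.90 ✗.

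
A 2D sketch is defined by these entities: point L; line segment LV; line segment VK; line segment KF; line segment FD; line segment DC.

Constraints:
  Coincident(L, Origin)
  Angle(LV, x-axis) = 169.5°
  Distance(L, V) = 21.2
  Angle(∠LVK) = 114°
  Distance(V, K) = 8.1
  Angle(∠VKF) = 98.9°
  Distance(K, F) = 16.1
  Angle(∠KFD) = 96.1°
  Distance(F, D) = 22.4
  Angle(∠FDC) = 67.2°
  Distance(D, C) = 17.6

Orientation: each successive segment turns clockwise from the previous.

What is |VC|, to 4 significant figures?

9.652

L is at the origin; LV runs at 169.5° with length 21.2, so V = (-20.85, 3.863). ∠LVK = 114.0° gives VK at 103.5° from the x-axis; with |VK| = 8.1, K = (-22.74, 11.74). ∠VKF = 98.9° gives KF at 22.40° from the x-axis; with |KF| = 16.1, F = (-7.851, 17.87). ∠KFD = 96.1° gives FD at -61.50° from the x-axis; with |FD| = 22.4, D = (2.838, -1.811). ∠FDC = 67.2° gives DC at -174.3° from the x-axis; with |DC| = 17.6, C = (-14.68, -3.559). Then |VC| = |C − V| = 9.652.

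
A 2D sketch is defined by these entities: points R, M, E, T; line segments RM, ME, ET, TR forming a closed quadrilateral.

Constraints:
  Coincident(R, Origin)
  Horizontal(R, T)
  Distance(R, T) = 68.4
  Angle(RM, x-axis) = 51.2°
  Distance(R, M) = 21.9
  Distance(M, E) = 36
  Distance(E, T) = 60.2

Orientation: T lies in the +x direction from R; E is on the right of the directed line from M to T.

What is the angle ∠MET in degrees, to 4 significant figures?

67.78°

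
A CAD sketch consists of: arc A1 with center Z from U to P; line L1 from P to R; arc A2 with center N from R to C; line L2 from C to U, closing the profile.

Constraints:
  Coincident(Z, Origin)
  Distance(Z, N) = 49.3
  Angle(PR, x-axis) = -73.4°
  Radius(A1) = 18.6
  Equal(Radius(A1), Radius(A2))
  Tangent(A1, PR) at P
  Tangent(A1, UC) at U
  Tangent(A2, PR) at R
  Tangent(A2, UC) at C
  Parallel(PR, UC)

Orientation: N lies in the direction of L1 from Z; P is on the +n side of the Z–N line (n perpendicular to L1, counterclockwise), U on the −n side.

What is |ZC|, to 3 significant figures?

52.7

The slot axis is L1's direction at -73.4°, so u = (cos -73.4°, sin -73.4°) = (0.286, -0.958) and n = (−sin -73.4°, cos -73.4°) = (0.958, 0.286). Z is at the origin and N lies 49.3 along u from Z, so N = 49.3·u = (14.1, -47.2). Tangency of A1 to both parallel lines with radius 18.6 puts P and U at Z ± 18.6·n: P = (17.8, 5.31), U = (-17.8, -5.31). Equal radii place R and C the same way about N: R = N + 18.6·n = (31.9, -41.9), C = N − 18.6·n = (-3.74, -52.6). Then |ZC| = |C − Z| = 52.7.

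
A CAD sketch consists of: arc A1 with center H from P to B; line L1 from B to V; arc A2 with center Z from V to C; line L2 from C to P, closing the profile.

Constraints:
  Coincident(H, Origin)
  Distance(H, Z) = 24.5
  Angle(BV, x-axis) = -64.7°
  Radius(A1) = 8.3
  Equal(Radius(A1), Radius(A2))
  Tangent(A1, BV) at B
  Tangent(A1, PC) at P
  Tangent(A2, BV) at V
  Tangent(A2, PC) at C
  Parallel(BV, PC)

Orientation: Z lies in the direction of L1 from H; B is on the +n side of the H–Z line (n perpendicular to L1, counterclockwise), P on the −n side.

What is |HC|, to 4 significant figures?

25.87

The slot axis is L1's direction at -64.7°, so u = (cos -64.7°, sin -64.7°) = (0.4274, -0.9041) and n = (−sin -64.7°, cos -64.7°) = (0.9041, 0.4274). H is at the origin and Z lies 24.5 along u from H, so Z = 24.5·u = (10.47, -22.15). Tangency of A1 to both parallel lines with radius 8.3 puts B and P at H ± 8.3·n: B = (7.504, 3.547), P = (-7.504, -3.547). Equal radii place V and C the same way about Z: V = Z + 8.3·n = (17.97, -18.60), C = Z − 8.3·n = (2.966, -25.70). Then |HC| = |C − H| = 25.87.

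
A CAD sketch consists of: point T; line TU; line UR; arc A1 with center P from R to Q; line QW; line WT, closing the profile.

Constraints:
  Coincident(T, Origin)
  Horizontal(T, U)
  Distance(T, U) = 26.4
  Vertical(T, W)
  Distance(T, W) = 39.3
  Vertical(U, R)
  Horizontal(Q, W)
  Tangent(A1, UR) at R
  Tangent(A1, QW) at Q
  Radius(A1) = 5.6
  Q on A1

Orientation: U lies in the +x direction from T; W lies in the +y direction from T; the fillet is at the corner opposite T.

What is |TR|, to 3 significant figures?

42.8

T is at the origin; TU is horizontal with |TU| = 26.4 and U on the +x side, so U = (26.4, 0.00). TW is vertical with |TW| = 39.3 and W on the +y side, so W = (0.00, 39.3). The virtual corner opposite T is at (26.4, 39.3). Tangency of A1 to UR means the radius PR is perpendicular to UR and tangency of A1 to QW means the radius PQ is perpendicular to QW, with radius 5.6, so the center P sits 5.6 in from both sides at P = (20.8, 33.7). That places the tangent points at R = (26.4, 33.7) on UR and Q = (20.8, 39.3) on QW. Then |TR| = |R − T| = 42.8.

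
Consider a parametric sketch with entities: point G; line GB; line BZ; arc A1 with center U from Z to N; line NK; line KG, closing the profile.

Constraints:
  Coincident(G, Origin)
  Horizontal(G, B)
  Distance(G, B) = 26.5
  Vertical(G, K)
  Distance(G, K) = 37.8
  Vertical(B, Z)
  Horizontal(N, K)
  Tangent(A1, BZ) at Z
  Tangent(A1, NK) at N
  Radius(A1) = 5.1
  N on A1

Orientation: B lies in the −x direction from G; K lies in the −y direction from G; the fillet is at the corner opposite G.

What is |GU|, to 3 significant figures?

39.1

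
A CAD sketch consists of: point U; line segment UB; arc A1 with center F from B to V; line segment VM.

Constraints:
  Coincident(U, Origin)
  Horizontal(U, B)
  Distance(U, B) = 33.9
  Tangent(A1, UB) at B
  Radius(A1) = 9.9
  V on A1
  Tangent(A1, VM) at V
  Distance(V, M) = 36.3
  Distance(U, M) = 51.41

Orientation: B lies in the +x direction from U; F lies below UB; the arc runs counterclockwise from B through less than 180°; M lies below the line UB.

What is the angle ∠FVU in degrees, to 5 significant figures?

159.56°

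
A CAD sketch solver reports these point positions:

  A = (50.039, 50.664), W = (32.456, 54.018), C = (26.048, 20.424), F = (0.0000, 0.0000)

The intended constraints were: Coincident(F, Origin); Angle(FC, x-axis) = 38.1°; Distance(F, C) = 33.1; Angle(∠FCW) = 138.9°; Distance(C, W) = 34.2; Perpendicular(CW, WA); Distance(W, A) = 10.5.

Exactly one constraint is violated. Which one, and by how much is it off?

Distance(W, A) = 10.5 — off by 7.40.

F = (0.00, 0.00) ✓; FC at 38.10° ✓; |FC| = 33.10 ✓; ∠FCW = 138.9° ✓; |CW| = 34.20 ✓; ∠(CW, WA) = 90.00° ✓; |WA| = 17.90 ✗.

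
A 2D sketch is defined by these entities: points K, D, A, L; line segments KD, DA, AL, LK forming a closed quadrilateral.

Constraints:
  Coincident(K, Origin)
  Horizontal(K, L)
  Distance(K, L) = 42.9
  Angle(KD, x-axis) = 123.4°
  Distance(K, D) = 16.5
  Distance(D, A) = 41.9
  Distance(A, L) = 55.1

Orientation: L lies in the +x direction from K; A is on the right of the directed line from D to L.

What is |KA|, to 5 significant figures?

28.267

K is at the origin; KL is horizontal with |KL| = 42.9 and L in +x, so L = (42.9, 0). KD runs at 123.4° with |KD| = 16.5, so D = (-9.0829, 13.775). A is determined by |DA| = 41.9 and |AL| = 55.1 together: it lies at the intersection of circle(D, 41.9) and circle(L, 55.1). With |DL| = 53.777, the foot of the radical line on DL is 14.984 from D and the perpendicular offset is √(41.9² − 14.984²) = 39.129. Taking the right-of-DL solution: A = (-4.6219, -27.887).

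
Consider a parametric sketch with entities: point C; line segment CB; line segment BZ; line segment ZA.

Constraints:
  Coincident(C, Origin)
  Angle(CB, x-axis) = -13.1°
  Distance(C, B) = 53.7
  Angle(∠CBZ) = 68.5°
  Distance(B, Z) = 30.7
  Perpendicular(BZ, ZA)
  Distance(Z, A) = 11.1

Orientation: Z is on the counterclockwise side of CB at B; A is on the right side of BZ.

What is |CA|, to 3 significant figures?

62.0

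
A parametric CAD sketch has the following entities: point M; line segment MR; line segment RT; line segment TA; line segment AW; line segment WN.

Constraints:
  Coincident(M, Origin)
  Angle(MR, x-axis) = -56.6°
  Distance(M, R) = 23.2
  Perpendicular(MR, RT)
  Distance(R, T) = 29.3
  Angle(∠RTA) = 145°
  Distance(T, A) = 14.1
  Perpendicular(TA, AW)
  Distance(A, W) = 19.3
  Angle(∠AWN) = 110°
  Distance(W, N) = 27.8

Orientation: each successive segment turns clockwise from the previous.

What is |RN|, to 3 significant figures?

17.0

M is at the origin; MR runs at -56.6° with length 23.2, so R = (12.8, -19.4). The perpendicularity gives RT at right angles to MR, so RT runs at -147°; with |RT| = 29.3, T = (-11.7, -35.5). ∠RTA = 145.0° gives TA at 178° from the x-axis; with |TA| = 14.1, A = (-25.8, -35.1). TA is perpendicular to AW, so AW runs at 88.4°; with |AW| = 19.3, W = (-25.2, -15.8). ∠AWN = 110.0° gives WN at 18.4° from the x-axis; with |WN| = 27.8, N = (1.13, -7.04). Then |RN| = |N − R| = 17.0.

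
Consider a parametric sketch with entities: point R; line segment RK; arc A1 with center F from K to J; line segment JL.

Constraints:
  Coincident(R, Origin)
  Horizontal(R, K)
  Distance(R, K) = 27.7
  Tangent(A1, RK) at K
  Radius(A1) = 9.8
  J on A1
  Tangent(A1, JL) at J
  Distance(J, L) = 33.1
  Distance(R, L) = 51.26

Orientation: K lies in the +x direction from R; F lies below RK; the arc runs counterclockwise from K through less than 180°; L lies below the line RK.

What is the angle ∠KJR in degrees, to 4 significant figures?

94.69°

Checks: |FJ| = 9.800 ✓; ∠(FJ, JL) = 90.00° ✓; |JL| = 33.10 ✓; |RL| = 51.26 ✓.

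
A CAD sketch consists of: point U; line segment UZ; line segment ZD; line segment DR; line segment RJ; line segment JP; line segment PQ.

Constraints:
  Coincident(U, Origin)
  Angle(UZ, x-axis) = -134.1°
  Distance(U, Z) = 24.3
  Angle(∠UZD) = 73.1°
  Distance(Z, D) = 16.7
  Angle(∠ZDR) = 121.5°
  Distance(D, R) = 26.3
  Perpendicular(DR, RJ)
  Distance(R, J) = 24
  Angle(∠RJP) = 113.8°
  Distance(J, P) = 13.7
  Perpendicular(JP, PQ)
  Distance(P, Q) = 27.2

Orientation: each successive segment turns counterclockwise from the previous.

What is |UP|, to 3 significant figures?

9.22

U is at the origin; UZ runs at -134.1° with length 24.3, so Z = (-16.9, -17.5). ∠UZD = 73.1° gives ZD at -27.2° from the x-axis; with |ZD| = 16.7, D = (-2.06, -25.1). ∠ZDR = 121.5° gives DR at 31.3° from the x-axis; with |DR| = 26.3, R = (20.4, -11.4). DR ⟂ RJ, so RJ runs at 121°; with |RJ| = 24.0, J = (7.95, 9.09). ∠RJP = 113.8° gives JP at -172° from the x-axis; with |JP| = 13.7, P = (-5.64, 7.30). Then |UP| = |P − U| = 9.22.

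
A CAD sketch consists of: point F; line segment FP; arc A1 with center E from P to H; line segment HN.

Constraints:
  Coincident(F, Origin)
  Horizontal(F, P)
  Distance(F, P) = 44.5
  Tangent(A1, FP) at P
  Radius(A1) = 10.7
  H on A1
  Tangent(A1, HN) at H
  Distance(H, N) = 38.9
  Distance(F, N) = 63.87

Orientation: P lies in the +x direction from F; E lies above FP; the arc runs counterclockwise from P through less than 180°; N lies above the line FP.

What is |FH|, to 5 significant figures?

56.341

F is at the origin; F and P share the same y with |FP| = 44.5 and P on the +x side, so P = (44.500, 0.0000). A1 meets FP tangentially, so EP is at right angles to FP, so E = P + (0, 10.7) = (44.500, 10.700). Since EH ⟂ HN (tangency), |EN| = √(10.7² + 38.9²) = 40.345 regardless of where H sits on A1. So N lies on both circle(F, 63.87) and circle(E, 40.345); the above-FP intersection is N = (38.903, 50.655). H is the foot of the tangent from N: H = (54.323, 14.941).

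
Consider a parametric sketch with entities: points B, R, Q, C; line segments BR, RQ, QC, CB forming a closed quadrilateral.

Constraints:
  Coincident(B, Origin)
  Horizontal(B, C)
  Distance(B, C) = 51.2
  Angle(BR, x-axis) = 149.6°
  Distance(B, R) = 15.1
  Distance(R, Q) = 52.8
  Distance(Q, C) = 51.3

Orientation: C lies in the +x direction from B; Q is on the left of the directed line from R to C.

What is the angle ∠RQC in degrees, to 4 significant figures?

76.81°

Checks: |RQ| = 52.80 ✓; |QC| = 51.30 ✓.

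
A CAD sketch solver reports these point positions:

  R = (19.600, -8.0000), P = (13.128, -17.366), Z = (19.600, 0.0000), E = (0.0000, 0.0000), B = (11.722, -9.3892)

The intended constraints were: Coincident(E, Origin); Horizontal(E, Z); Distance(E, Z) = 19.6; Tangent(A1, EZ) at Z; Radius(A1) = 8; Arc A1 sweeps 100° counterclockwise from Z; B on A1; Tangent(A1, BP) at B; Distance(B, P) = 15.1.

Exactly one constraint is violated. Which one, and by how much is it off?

Distance(B, P) = 15.1 — off by 7.00.

E = (0.00, 0.00) ✓; E.y = 0.00, Z.y = 0.00 ✓; |EZ| = 19.60 ✓; ∠(RZ, ZE) = 90.00° ✓; |RZ| = 8.000 ✓; bearing(R→B) − bearing(R→Z) = 100.0° ✓; |RB| = 8.000 ✓; ∠(RB, BP) = 90.00° ✓; |BP| = 8.100 ✗.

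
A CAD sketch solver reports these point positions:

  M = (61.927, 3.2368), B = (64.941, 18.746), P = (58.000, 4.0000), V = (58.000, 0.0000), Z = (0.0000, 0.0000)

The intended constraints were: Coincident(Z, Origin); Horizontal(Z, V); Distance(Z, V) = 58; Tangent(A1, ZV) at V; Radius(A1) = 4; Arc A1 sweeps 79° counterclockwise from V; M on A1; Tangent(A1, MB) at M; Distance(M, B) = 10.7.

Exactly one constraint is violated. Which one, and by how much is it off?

Distance(M, B) = 10.7 — off by 5.10.

Z = (0.00, 0.00) ✓; Z.y = 0.00, V.y = 0.00 ✓; |ZV| = 58.00 ✓; ∠(PV, VZ) = 90.00° ✓; |PV| = 4.000 ✓; bearing(P→M) − bearing(P→V) = 79.00° ✓; |PM| = 4.000 ✓; ∠(PM, MB) = 90.00° ✓; |MB| = 15.80 ✗.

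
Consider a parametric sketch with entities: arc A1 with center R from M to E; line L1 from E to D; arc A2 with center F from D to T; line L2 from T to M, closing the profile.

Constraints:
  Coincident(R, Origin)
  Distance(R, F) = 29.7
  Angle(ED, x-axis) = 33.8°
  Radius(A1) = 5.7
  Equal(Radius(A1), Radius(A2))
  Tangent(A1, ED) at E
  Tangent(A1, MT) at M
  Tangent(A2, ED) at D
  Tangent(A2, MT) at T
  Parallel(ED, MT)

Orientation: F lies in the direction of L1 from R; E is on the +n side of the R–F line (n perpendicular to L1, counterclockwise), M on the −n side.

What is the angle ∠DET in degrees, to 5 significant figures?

20.999°

Tangency of A1 to both parallel lines with radius 5.7 puts E and M at R ± 5.7·n: E = (-3.1709, 4.7366), M = (3.1709, -4.7366). Equal radii place D and T the same way about F: D = F + 5.7·n = (21.509, 21.259), T = F − 5.7·n = (27.851, 11.785). Then cos ∠DET = ED·ET / (|ED||ET|), giving 20.999°.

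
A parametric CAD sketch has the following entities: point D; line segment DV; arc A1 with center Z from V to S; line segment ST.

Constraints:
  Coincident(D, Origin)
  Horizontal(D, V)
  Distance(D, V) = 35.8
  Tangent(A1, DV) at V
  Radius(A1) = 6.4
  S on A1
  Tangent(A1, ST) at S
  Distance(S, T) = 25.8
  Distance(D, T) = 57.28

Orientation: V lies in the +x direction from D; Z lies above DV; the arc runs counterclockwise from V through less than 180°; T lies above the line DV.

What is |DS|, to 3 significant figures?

42.2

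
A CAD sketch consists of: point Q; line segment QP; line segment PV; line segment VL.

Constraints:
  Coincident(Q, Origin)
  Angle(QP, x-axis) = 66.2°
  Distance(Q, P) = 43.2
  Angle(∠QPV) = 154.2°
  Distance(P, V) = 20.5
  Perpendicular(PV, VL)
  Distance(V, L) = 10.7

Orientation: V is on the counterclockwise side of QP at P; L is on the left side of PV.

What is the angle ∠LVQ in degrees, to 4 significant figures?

72.43°

∠QPV = 154.2°, so PV runs at 66.2° + (180° − 154.2°) = 92.00° from the x-axis; with |PV| = 20.5, V = P + 20.5·(cos 92.00°, sin 92.00°) = (16.72, 60.01). PV ⟂ VL; with |VL| = 10.7 on the left of PV, L = V + 10.7·(-0.9994, -0.03490) = (6.024, 59.64). Then cos ∠LVQ = VL·VQ / (|VL||VQ|), giving 72.43°.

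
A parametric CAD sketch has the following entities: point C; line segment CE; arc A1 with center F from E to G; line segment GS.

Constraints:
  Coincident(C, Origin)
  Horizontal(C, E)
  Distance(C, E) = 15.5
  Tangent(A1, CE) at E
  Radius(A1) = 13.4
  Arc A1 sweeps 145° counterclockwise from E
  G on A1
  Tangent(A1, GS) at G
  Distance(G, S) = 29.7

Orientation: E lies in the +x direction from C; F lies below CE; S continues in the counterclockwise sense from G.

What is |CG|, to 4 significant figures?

25.60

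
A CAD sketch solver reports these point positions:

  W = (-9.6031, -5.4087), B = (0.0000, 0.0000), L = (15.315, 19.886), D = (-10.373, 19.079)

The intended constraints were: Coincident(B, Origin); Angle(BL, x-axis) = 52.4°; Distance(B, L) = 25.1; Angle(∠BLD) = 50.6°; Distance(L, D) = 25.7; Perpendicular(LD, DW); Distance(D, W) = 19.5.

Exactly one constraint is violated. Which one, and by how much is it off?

Distance(D, W) = 19.5 — off by 5.00.

B = (0.00, 0.00) ✓; BL at 52.40° ✓; |BL| = 25.10 ✓; ∠BLD = 50.60° ✓; |LD| = 25.70 ✓; ∠(LD, DW) = 90.00° ✓; |DW| = 24.50 ✗.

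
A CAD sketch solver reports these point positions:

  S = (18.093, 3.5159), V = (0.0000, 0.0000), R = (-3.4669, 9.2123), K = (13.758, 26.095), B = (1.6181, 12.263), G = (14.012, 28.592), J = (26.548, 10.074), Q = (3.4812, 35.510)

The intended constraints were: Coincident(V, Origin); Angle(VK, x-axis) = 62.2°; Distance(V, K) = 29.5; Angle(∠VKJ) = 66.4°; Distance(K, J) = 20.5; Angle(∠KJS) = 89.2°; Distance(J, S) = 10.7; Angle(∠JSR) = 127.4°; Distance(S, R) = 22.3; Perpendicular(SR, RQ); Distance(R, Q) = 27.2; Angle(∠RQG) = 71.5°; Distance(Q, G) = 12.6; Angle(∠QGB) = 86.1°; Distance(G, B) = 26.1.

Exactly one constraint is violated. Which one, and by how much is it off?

Distance(G, B) = 26.1 — off by 5.60.

V = (0.00, 0.00) ✓; VK at 62.20° ✓; |VK| = 29.50 ✓; ∠VKJ = 66.40° ✓; |KJ| = 20.50 ✓; ∠KJS = 89.20° ✓; |JS| = 10.70 ✓; ∠JSR = 127.4° ✓; |SR| = 22.30 ✓; ∠(SR, RQ) = 90.00° ✓; |RQ| = 27.20 ✓; ∠RQG = 71.50° ✓; |QG| = 12.60 ✓; ∠QGB = 86.10° ✓; |GB| = 20.50 ✗.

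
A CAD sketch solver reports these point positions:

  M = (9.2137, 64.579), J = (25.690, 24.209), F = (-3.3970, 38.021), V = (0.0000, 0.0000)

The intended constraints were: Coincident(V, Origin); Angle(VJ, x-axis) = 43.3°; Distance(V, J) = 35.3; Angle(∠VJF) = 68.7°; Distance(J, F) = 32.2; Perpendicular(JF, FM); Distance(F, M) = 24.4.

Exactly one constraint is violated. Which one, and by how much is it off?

Distance(F, M) = 24.4 — off by 5.00.

V = (0.00, 0.00) ✓; VJ at 43.30° ✓; |VJ| = 35.30 ✓; ∠VJF = 68.70° ✓; |JF| = 32.20 ✓; ∠(JF, FM) = 90.00° ✓; |FM| = 29.40 ✗.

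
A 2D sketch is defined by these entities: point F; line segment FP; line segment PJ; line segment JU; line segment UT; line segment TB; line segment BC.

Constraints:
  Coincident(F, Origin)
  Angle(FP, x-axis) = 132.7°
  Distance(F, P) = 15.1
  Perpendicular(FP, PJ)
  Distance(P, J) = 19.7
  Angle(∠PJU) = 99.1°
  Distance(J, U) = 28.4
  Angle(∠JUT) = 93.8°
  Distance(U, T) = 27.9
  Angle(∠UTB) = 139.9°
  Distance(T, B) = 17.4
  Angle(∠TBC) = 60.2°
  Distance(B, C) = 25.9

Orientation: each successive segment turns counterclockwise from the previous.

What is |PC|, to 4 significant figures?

12.63

F is at the origin; FP runs at 132.7° with length 15.1, so P = (-10.24, 11.10). FP is perpendicular to PJ, so PJ runs at -137.3°; with |PJ| = 19.7, J = (-24.72, -2.263). ∠PJU = 99.1° gives JU at -56.40° from the x-axis; with |JU| = 28.4, U = (-9.002, -25.92). ∠JUT = 93.8° gives UT at 29.80° from the x-axis; with |UT| = 27.9, T = (15.21, -12.05). ∠UTB = 139.9° gives TB at 69.90° from the x-axis; with |TB| = 17.4, B = (21.19, 4.288). ∠TBC = 60.2° gives BC at -170.3° from the x-axis; with |BC| = 25.9, C = (-4.341, -0.07556). Then |PC| = |C − P| = 12.63.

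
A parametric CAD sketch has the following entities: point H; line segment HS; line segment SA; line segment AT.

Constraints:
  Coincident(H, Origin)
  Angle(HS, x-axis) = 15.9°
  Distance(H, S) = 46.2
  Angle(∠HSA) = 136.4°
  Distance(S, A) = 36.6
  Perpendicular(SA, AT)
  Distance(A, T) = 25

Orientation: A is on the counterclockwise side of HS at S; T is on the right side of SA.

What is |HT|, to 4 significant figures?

90.23

H is at the origin; HS runs at 15.9° with length 46.2, so S = 46.2·(cos 15.9°, sin 15.9°) = (44.43, 12.66). ∠HSA = 136.4°, so SA runs at 15.9° + (180° − 136.4°) = 59.50° from the x-axis; with |SA| = 36.6, A = S + 36.6·(cos 59.50°, sin 59.50°) = (63.01, 44.19). The perpendicularity gives AT at right angles to SA; with |AT| = 25.0 on the right of SA, T = A + 25.0·(0.8616, -0.5075) = (84.55, 31.50). Then |HT| = |T − H| = 90.23.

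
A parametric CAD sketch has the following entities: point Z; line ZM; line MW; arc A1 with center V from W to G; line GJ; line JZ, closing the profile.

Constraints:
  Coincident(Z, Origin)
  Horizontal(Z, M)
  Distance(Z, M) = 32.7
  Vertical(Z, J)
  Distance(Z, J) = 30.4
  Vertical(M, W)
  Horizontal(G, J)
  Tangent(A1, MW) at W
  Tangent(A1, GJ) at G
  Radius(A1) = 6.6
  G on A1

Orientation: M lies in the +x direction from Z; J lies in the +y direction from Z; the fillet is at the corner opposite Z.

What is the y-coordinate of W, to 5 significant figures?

23.800

Z is at the origin; Z and M share the same y with |ZM| = 32.7 and M on the +x side, so M = (32.700, 0.0000). Z and J share the same x with |ZJ| = 30.4 and J on the +y side, so J = (0.0000, 30.400). The virtual corner opposite Z is at (32.700, 30.400). Since A1 is tangent to MW there, VW ⟂ MW and since A1 is tangent to GJ there, VG ⟂ GJ, with radius 6.6, so the center V sits 6.6 in from both sides at V = (26.100, 23.800). That places the tangent points at W = (32.700, 23.800) on MW and G = (26.100, 30.400) on GJ. So W.y = 23.800.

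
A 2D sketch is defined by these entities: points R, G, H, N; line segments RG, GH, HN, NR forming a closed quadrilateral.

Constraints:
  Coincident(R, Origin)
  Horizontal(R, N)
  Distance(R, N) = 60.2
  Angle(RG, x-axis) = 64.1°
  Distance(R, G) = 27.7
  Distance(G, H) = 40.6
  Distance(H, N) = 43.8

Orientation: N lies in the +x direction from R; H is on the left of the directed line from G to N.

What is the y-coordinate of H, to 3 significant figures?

42.3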